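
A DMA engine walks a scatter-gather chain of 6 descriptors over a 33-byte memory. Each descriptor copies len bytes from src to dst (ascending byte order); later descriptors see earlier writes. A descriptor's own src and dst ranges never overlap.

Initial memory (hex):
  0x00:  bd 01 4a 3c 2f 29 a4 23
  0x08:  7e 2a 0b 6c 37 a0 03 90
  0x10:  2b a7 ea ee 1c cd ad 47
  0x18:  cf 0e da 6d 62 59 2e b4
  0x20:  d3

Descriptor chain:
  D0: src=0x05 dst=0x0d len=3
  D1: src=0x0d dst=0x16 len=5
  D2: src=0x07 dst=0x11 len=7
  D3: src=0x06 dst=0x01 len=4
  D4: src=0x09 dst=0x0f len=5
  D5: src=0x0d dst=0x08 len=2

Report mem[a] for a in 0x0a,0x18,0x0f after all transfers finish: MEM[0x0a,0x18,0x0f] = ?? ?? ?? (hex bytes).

MEM[0x0a,0x18,0x0f] = 0b 23 2a

D0: mem[0x0d..0x0f] <- [29 a4 23]
D1: mem[0x16..0x1a] <- [29 a4 23 2b a7]
D2: mem[0x11..0x17] <- [23 7e 2a 0b 6c 37 29]
D3: mem[0x01..0x04] <- [a4 23 7e 2a]
D4: mem[0x0f..0x13] <- [2a 0b 6c 37 29]
D5: mem[0x08..0x09] <- [29 a4]
query mem[0x0a]=0x0b, mem[0x18]=0x23, mem[0x0f]=0x2a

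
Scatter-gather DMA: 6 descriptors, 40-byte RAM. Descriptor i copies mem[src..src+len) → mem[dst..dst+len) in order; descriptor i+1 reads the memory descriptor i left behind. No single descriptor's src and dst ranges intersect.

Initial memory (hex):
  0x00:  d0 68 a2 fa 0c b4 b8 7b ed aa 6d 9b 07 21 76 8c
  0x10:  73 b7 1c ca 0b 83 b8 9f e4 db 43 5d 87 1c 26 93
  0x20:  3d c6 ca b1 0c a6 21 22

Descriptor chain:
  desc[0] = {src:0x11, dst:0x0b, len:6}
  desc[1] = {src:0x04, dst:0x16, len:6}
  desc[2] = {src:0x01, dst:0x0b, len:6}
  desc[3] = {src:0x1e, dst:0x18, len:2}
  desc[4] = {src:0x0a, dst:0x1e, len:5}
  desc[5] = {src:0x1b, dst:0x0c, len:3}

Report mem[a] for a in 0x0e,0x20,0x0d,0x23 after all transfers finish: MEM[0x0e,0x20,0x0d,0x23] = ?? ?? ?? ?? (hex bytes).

  after D0: wrote 6B at 0x0b = b71cca0b83b8
  after D1: wrote 6B at 0x16 = 0cb4b87bedaa
  after D2: wrote 6B at 0x0b = 68a2fa0cb4b8
  after D3: wrote 2B at 0x18 = 2693
  after D4: wrote 5B at 0x1e = 6d68a2fa0c
  after D5: wrote 3B at 0x0c = aa871c
query mem[0x0e]=0x1c, mem[0x20]=0xa2, mem[0x0d]=0x87, mem[0x23]=0xb1

MEM[0x0e,0x20,0x0d,0x23] = 1c a2 87 b1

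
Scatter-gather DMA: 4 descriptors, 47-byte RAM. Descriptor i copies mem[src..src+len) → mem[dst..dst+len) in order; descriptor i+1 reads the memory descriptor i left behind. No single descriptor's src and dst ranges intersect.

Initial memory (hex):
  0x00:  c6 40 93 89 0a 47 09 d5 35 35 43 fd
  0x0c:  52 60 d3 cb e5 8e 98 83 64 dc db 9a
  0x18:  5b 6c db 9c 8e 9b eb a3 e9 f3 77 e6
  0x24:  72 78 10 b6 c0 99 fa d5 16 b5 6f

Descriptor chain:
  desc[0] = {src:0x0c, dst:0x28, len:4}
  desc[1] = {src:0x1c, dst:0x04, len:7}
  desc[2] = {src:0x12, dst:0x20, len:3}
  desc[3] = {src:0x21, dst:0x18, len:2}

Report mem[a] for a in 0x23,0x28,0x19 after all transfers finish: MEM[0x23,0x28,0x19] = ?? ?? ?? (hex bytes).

[0] 0x0c->0x28 len=4 : 52 60 d3 cb
[1] 0x1c->0x04 len=7 : 8e 9b eb a3 e9 f3 77
[2] 0x12->0x20 len=3 : 98 83 64
[3] 0x21->0x18 len=2 : 83 64
query mem[0x23]=0xe6, mem[0x28]=0x52, mem[0x19]=0x64

MEM[0x23,0x28,0x19] = e6 52 64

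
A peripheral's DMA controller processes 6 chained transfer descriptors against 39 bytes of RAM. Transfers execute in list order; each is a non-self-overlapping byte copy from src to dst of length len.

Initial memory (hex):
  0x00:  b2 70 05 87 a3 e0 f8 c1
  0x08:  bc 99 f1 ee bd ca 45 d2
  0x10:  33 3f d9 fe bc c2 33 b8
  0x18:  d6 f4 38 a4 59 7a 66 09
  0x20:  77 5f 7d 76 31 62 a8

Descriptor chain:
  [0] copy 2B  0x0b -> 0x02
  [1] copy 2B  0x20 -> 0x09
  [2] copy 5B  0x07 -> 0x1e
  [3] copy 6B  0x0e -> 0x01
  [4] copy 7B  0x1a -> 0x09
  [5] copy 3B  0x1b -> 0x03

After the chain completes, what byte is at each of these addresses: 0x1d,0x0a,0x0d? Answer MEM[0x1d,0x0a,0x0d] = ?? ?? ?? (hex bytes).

D0: mem[0x02..0x03] <- [ee bd]
D1: mem[0x09..0x0a] <- [77 5f]
D2: mem[0x1e..0x22] <- [c1 bc 77 5f ee]
D3: mem[0x01..0x06] <- [45 d2 33 3f d9 fe]
D4: mem[0x09..0x0f] <- [38 a4 59 7a c1 bc 77]
D5: mem[0x03..0x05] <- [a4 59 7a]
query mem[0x1d]=0x7a, mem[0x0a]=0xa4, mem[0x0d]=0xc1

MEM[0x1d,0x0a,0x0d] = 7a a4 c1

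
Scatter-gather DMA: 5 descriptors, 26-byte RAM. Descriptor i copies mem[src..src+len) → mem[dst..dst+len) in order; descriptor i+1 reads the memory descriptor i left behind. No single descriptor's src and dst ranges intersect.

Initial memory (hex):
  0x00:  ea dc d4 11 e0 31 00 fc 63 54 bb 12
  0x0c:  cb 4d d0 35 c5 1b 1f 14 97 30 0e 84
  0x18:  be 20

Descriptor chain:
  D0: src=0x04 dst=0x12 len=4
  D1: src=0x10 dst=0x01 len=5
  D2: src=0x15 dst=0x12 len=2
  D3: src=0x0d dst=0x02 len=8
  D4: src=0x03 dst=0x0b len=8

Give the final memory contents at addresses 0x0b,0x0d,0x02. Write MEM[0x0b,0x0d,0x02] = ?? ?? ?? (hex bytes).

MEM[0x0b,0x0d,0x02] = d0 c5 4d

D0: mem[0x12..0x15] <- [e0 31 00 fc]
D1: mem[0x01..0x05] <- [c5 1b e0 31 00]
D2: mem[0x12..0x13] <- [fc 0e]
D3: mem[0x02..0x09] <- [4d d0 35 c5 1b fc 0e 00]
D4: mem[0x0b..0x12] <- [d0 35 c5 1b fc 0e 00 bb]
query mem[0x0b]=0xd0, mem[0x0d]=0xc5, mem[0x02]=0x4d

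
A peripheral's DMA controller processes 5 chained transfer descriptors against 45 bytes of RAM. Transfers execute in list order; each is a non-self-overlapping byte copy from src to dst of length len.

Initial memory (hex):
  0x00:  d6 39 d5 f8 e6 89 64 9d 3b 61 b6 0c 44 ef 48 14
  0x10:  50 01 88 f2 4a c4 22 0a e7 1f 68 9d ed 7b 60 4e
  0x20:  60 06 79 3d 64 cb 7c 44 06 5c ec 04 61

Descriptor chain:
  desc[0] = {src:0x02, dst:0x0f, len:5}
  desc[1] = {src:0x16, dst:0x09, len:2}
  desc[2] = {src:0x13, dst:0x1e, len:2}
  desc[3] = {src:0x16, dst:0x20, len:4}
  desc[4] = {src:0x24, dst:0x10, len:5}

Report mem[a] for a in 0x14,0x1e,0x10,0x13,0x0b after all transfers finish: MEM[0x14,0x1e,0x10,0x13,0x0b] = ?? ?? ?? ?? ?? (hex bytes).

#0 dst[0x0f+5] := {0xd5,0xf8,0xe6,0x89,0x64}
#1 dst[0x09+2] := {0x22,0x0a}
#2 dst[0x1e+2] := {0x64,0x4a}
#3 dst[0x20+4] := {0x22,0x0a,0xe7,0x1f}
#4 dst[0x10+5] := {0x64,0xcb,0x7c,0x44,0x06}
query mem[0x14]=0x06, mem[0x1e]=0x64, mem[0x10]=0x64, mem[0x13]=0x44, mem[0x0b]=0x0c

MEM[0x14,0x1e,0x10,0x13,0x0b] = 06 64 64 44 0c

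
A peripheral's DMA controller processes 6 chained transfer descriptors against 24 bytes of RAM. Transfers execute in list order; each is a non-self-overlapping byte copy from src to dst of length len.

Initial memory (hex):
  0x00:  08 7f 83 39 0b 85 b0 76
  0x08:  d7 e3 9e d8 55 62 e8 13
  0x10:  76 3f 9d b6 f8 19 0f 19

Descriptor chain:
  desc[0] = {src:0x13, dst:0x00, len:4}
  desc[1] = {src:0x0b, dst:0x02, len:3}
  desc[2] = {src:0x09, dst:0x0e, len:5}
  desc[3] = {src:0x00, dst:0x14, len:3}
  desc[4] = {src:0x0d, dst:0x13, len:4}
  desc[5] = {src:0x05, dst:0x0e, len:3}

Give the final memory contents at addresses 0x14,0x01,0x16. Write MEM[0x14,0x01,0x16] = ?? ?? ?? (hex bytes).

MEM[0x14,0x01,0x16] = e3 f8 d8

  after D0: wrote 4B at 0x00 = b6f8190f
  after D1: wrote 3B at 0x02 = d85562
  after D2: wrote 5B at 0x0e = e39ed85562
  after D3: wrote 3B at 0x14 = b6f8d8
  after D4: wrote 4B at 0x13 = 62e39ed8
  after D5: wrote 3B at 0x0e = 85b076
query mem[0x14]=0xe3, mem[0x01]=0xf8, mem[0x16]=0xd8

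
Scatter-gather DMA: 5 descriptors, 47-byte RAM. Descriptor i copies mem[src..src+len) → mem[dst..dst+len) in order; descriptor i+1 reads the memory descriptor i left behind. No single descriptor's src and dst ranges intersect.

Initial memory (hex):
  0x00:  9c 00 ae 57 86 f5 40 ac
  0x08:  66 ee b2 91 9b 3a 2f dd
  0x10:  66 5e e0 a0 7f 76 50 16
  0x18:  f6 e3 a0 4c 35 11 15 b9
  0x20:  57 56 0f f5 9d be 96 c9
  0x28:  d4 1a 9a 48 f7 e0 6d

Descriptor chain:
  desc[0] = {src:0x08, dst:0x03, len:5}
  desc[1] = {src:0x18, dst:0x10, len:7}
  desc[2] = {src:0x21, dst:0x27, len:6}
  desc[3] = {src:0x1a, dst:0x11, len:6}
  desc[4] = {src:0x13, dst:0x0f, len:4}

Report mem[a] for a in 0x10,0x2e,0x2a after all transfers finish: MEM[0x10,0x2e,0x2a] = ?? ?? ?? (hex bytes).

  after D0: wrote 5B at 0x03 = 66eeb2919b
  after D1: wrote 7B at 0x10 = f6e3a04c351115
  after D2: wrote 6B at 0x27 = 560ff59dbe96
  after D3: wrote 6B at 0x11 = a04c351115b9
  after D4: wrote 4B at 0x0f = 351115b9
query mem[0x10]=0x11, mem[0x2e]=0x6d, mem[0x2a]=0x9d

MEM[0x10,0x2e,0x2a] = 11 6d 9d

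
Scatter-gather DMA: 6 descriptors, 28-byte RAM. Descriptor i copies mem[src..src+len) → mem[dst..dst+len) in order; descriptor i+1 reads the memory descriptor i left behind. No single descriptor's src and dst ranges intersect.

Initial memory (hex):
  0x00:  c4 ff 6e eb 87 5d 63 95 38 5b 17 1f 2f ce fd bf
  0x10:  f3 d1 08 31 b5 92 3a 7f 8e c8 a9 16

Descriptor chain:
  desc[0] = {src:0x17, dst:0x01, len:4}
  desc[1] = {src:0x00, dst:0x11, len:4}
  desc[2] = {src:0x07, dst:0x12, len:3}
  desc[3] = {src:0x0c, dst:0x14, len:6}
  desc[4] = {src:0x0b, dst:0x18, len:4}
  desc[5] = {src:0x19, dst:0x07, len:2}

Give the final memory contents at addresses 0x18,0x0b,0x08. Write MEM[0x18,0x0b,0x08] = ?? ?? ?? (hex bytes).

  after D0: wrote 4B at 0x01 = 7f8ec8a9
  after D1: wrote 4B at 0x11 = c47f8ec8
  after D2: wrote 3B at 0x12 = 95385b
  after D3: wrote 6B at 0x14 = 2fcefdbff3c4
  after D4: wrote 4B at 0x18 = 1f2fcefd
  after D5: wrote 2B at 0x07 = 2fce
query mem[0x18]=0x1f, mem[0x0b]=0x1f, mem[0x08]=0xce

MEM[0x18,0x0b,0x08] = 1f 1f ce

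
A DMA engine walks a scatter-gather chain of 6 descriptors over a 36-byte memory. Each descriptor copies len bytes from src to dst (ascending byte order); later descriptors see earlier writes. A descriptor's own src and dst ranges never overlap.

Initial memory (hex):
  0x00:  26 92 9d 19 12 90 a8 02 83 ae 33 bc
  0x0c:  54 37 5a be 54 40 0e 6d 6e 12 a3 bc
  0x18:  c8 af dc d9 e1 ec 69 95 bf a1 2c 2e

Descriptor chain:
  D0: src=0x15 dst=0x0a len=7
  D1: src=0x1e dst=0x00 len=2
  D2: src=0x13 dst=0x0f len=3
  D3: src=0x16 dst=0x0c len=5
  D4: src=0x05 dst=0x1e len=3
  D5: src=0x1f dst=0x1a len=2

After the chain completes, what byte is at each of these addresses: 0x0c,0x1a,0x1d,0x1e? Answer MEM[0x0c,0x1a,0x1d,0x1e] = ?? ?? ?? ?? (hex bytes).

MEM[0x0c,0x1a,0x1d,0x1e] = a3 a8 ec 90

  after D0: wrote 7B at 0x0a = 12a3bcc8afdcd9
  after D1: wrote 2B at 0x00 = 6995
  after D2: wrote 3B at 0x0f = 6d6e12
  after D3: wrote 5B at 0x0c = a3bcc8afdc
  after D4: wrote 3B at 0x1e = 90a802
  after D5: wrote 2B at 0x1a = a802
query mem[0x0c]=0xa3, mem[0x1a]=0xa8, mem[0x1d]=0xec, mem[0x1e]=0x90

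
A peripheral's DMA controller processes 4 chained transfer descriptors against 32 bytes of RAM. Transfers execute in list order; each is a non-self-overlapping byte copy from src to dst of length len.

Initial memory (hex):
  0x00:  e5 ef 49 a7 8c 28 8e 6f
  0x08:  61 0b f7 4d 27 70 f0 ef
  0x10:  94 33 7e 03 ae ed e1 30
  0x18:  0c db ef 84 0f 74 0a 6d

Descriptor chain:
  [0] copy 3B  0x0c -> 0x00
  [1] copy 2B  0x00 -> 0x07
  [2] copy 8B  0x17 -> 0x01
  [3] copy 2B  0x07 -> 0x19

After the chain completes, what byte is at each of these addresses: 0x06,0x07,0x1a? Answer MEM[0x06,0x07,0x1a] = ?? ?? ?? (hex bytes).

#0 dst[0x00+3] := {0x27,0x70,0xf0}
#1 dst[0x07+2] := {0x27,0x70}
#2 dst[0x01+8] := {0x30,0x0c,0xdb,0xef,0x84,0x0f,0x74,0x0a}
#3 dst[0x19+2] := {0x74,0x0a}
query mem[0x06]=0x0f, mem[0x07]=0x74, mem[0x1a]=0x0a

MEM[0x06,0x07,0x1a] = 0f 74 0a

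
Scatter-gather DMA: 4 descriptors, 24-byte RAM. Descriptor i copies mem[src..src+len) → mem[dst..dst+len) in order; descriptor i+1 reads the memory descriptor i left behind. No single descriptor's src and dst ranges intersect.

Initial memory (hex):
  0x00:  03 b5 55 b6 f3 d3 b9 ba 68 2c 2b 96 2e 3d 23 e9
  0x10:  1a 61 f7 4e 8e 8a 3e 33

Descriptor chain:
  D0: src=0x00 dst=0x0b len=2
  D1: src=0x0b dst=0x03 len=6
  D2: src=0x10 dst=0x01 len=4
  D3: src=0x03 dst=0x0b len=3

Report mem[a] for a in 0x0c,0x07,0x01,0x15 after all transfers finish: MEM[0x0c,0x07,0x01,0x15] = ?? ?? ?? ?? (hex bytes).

[0] 0x00->0x0b len=2 : 03 b5
[1] 0x0b->0x03 len=6 : 03 b5 3d 23 e9 1a
[2] 0x10->0x01 len=4 : 1a 61 f7 4e
[3] 0x03->0x0b len=3 : f7 4e 3d
query mem[0x0c]=0x4e, mem[0x07]=0xe9, mem[0x01]=0x1a, mem[0x15]=0x8a

MEM[0x0c,0x07,0x01,0x15] = 4e e9 1a 8a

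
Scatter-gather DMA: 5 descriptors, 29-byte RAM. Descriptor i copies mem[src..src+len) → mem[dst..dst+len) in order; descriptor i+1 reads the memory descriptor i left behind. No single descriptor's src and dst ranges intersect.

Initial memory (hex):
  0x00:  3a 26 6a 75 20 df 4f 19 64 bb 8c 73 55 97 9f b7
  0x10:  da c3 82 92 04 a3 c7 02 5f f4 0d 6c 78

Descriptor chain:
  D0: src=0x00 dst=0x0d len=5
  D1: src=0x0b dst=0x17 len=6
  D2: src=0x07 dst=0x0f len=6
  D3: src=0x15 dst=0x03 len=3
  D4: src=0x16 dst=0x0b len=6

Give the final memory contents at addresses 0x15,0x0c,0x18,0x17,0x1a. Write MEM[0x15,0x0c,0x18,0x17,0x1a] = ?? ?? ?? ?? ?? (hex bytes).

#0 dst[0x0d+5] := {0x3a,0x26,0x6a,0x75,0x20}
#1 dst[0x17+6] := {0x73,0x55,0x3a,0x26,0x6a,0x75}
#2 dst[0x0f+6] := {0x19,0x64,0xbb,0x8c,0x73,0x55}
#3 dst[0x03+3] := {0xa3,0xc7,0x73}
#4 dst[0x0b+6] := {0xc7,0x73,0x55,0x3a,0x26,0x6a}
query mem[0x15]=0xa3, mem[0x0c]=0x73, mem[0x18]=0x55, mem[0x17]=0x73, mem[0x1a]=0x26

MEM[0x15,0x0c,0x18,0x17,0x1a] = a3 73 55 73 26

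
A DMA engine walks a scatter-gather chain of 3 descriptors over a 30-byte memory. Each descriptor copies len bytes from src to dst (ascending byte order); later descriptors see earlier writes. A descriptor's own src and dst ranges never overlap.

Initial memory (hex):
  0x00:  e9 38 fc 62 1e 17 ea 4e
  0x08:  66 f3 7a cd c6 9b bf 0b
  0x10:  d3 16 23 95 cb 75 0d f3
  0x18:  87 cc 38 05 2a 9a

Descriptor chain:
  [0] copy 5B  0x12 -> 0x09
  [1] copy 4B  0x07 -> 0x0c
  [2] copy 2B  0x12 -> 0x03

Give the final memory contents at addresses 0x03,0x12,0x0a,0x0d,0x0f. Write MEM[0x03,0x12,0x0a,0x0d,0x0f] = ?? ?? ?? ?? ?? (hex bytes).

MEM[0x03,0x12,0x0a,0x0d,0x0f] = 23 23 95 66 95

[0] 0x12->0x09 len=5 : 23 95 cb 75 0d
[1] 0x07->0x0c len=4 : 4e 66 23 95
[2] 0x12->0x03 len=2 : 23 95
query mem[0x03]=0x23, mem[0x12]=0x23, mem[0x0a]=0x95, mem[0x0d]=0x66, mem[0x0f]=0x95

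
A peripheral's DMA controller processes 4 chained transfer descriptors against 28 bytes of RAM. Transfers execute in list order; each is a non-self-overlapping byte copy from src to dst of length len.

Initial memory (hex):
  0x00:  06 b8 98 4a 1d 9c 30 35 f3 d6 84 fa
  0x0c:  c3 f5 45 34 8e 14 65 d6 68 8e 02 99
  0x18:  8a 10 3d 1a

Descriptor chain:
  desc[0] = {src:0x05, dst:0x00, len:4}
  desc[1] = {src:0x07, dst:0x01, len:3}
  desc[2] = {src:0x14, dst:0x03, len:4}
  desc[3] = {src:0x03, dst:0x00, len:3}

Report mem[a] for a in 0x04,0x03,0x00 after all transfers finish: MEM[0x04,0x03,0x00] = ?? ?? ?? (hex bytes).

  after D0: wrote 4B at 0x00 = 9c3035f3
  after D1: wrote 3B at 0x01 = 35f3d6
  after D2: wrote 4B at 0x03 = 688e0299
  after D3: wrote 3B at 0x00 = 688e02
query mem[0x04]=0x8e, mem[0x03]=0x68, mem[0x00]=0x68

MEM[0x04,0x03,0x00] = 8e 68 68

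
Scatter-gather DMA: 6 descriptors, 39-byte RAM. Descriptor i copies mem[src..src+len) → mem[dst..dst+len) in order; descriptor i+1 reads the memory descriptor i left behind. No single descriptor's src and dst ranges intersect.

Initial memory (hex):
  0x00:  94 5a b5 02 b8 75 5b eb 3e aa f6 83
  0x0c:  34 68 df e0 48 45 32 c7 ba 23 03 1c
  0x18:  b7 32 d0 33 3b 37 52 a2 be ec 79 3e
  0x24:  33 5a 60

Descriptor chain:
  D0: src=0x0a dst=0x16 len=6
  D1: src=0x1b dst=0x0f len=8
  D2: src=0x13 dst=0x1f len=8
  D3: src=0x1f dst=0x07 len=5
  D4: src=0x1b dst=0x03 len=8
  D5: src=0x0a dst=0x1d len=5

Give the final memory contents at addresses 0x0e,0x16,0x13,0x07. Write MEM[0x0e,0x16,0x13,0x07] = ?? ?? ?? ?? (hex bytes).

MEM[0x0e,0x16,0x13,0x07] = df 79 a2 a2

  after D0: wrote 6B at 0x16 = f6833468dfe0
  after D1: wrote 8B at 0x0f = e03b3752a2beec79
  after D2: wrote 8B at 0x1f = a2beec79833468df
  after D3: wrote 5B at 0x07 = a2beec7983
  after D4: wrote 8B at 0x03 = e03b3752a2beec79
  after D5: wrote 5B at 0x1d = 79833468df
query mem[0x0e]=0xdf, mem[0x16]=0x79, mem[0x13]=0xa2, mem[0x07]=0xa2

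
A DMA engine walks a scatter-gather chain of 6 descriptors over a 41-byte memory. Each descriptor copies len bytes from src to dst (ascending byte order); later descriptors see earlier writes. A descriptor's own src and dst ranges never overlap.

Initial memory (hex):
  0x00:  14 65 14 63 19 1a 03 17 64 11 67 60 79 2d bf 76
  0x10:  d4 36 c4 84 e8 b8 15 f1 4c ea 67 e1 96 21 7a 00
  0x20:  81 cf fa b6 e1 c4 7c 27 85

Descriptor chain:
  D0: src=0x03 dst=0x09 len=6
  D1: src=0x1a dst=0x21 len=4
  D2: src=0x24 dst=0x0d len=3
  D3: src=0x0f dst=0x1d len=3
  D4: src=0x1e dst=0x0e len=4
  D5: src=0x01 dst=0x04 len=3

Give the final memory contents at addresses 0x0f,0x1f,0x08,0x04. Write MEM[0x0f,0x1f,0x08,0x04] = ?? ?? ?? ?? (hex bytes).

D0: mem[0x09..0x0e] <- [63 19 1a 03 17 64]
D1: mem[0x21..0x24] <- [67 e1 96 21]
D2: mem[0x0d..0x0f] <- [21 c4 7c]
D3: mem[0x1d..0x1f] <- [7c d4 36]
D4: mem[0x0e..0x11] <- [d4 36 81 67]
D5: mem[0x04..0x06] <- [65 14 63]
query mem[0x0f]=0x36, mem[0x1f]=0x36, mem[0x08]=0x64, mem[0x04]=0x65

MEM[0x0f,0x1f,0x08,0x04] = 36 36 64 65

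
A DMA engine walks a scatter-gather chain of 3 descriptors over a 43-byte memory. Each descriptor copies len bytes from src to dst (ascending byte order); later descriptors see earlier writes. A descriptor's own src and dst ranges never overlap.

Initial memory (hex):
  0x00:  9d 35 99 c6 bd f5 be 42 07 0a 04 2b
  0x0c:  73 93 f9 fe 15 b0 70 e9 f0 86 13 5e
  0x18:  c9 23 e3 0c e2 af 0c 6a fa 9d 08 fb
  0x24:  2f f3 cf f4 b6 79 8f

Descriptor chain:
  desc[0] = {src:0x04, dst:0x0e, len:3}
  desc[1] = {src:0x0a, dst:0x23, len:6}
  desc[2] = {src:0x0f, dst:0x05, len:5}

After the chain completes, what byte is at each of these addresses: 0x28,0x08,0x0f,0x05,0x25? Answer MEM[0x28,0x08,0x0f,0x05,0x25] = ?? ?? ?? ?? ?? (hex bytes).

MEM[0x28,0x08,0x0f,0x05,0x25] = f5 70 f5 f5 73

#0 dst[0x0e+3] := {0xbd,0xf5,0xbe}
#1 dst[0x23+6] := {0x04,0x2b,0x73,0x93,0xbd,0xf5}
#2 dst[0x05+5] := {0xf5,0xbe,0xb0,0x70,0xe9}
query mem[0x28]=0xf5, mem[0x08]=0x70, mem[0x0f]=0xf5, mem[0x05]=0xf5, mem[0x25]=0x73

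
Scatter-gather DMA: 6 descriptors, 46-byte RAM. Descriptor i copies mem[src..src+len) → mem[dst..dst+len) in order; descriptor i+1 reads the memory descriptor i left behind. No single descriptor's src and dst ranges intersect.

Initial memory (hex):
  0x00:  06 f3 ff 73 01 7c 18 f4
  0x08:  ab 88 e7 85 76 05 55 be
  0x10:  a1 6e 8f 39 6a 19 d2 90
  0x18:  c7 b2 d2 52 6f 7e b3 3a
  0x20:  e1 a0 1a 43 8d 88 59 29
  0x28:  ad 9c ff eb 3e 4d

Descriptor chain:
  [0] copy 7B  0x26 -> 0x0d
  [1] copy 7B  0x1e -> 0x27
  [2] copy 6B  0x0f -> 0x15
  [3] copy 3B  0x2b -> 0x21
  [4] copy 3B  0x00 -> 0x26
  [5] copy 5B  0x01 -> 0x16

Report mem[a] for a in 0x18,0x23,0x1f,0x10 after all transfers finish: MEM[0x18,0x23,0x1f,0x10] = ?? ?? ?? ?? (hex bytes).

#0 dst[0x0d+7] := {0x59,0x29,0xad,0x9c,0xff,0xeb,0x3e}
#1 dst[0x27+7] := {0xb3,0x3a,0xe1,0xa0,0x1a,0x43,0x8d}
#2 dst[0x15+6] := {0xad,0x9c,0xff,0xeb,0x3e,0x6a}
#3 dst[0x21+3] := {0x1a,0x43,0x8d}
#4 dst[0x26+3] := {0x06,0xf3,0xff}
#5 dst[0x16+5] := {0xf3,0xff,0x73,0x01,0x7c}
query mem[0x18]=0x73, mem[0x23]=0x8d, mem[0x1f]=0x3a, mem[0x10]=0x9c

MEM[0x18,0x23,0x1f,0x10] = 73 8d 3a 9c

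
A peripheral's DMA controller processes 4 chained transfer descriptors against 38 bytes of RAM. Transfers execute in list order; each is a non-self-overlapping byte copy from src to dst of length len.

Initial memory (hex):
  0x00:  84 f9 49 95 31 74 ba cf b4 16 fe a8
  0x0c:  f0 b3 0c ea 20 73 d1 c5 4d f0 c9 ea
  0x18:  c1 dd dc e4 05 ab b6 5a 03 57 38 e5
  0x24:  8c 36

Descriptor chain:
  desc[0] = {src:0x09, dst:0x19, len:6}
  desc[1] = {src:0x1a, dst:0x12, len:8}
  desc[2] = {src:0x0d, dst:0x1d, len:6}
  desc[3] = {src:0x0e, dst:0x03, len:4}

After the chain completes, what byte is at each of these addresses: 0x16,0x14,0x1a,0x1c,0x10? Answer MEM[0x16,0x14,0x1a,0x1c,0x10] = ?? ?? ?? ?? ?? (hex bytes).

  after D0: wrote 6B at 0x19 = 16fea8f0b30c
  after D1: wrote 8B at 0x12 = fea8f0b30c5a0357
  after D2: wrote 6B at 0x1d = b30cea2073fe
  after D3: wrote 4B at 0x03 = 0cea2073
query mem[0x16]=0x0c, mem[0x14]=0xf0, mem[0x1a]=0xfe, mem[0x1c]=0xf0, mem[0x10]=0x20

MEM[0x16,0x14,0x1a,0x1c,0x10] = 0c f0 fe f0 20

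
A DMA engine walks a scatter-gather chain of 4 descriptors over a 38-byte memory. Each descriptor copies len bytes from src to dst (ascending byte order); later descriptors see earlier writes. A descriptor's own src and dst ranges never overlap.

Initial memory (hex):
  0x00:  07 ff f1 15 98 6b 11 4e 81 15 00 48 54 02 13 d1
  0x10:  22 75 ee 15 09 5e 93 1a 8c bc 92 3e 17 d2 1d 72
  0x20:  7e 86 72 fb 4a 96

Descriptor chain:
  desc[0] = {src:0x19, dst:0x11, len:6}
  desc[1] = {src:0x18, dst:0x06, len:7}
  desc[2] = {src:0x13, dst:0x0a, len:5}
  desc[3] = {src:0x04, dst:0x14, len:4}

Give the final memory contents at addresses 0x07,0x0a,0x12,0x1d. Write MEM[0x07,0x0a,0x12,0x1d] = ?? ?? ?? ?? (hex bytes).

  after D0: wrote 6B at 0x11 = bc923e17d21d
  after D1: wrote 7B at 0x06 = 8cbc923e17d21d
  after D2: wrote 5B at 0x0a = 3e17d21d1a
  after D3: wrote 4B at 0x14 = 986b8cbc
query mem[0x07]=0xbc, mem[0x0a]=0x3e, mem[0x12]=0x92, mem[0x1d]=0xd2

MEM[0x07,0x0a,0x12,0x1d] = bc 3e 92 d2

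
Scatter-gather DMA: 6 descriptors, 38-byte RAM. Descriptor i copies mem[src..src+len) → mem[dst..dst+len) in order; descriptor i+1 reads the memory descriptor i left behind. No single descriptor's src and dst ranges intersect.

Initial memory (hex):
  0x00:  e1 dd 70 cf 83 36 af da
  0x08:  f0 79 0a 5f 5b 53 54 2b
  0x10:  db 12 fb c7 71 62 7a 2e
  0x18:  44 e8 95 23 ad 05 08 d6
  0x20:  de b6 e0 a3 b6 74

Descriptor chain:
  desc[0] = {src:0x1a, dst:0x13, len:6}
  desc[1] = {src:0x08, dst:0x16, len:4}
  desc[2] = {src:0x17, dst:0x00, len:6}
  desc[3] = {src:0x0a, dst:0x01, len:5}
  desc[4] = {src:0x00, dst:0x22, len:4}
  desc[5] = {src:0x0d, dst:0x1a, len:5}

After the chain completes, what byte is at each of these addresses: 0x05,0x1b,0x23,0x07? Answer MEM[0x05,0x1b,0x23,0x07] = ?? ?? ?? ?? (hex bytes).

[0] 0x1a->0x13 len=6 : 95 23 ad 05 08 d6
[1] 0x08->0x16 len=4 : f0 79 0a 5f
[2] 0x17->0x00 len=6 : 79 0a 5f 95 23 ad
[3] 0x0a->0x01 len=5 : 0a 5f 5b 53 54
[4] 0x00->0x22 len=4 : 79 0a 5f 5b
[5] 0x0d->0x1a len=5 : 53 54 2b db 12
query mem[0x05]=0x54, mem[0x1b]=0x54, mem[0x23]=0x0a, mem[0x07]=0xda

MEM[0x05,0x1b,0x23,0x07] = 54 54 0a da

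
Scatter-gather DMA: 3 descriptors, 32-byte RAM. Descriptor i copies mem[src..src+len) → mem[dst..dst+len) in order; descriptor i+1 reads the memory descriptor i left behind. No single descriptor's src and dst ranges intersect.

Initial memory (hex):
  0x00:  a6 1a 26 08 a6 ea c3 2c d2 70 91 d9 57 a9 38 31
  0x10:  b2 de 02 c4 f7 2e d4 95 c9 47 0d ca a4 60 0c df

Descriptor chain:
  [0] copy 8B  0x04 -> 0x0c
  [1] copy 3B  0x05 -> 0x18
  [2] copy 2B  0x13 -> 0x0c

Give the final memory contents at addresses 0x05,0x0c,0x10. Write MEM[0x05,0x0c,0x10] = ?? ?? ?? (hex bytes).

[0] 0x04->0x0c len=8 : a6 ea c3 2c d2 70 91 d9
[1] 0x05->0x18 len=3 : ea c3 2c
[2] 0x13->0x0c len=2 : d9 f7
query mem[0x05]=0xea, mem[0x0c]=0xd9, mem[0x10]=0xd2

MEM[0x05,0x0c,0x10] = ea d9 d2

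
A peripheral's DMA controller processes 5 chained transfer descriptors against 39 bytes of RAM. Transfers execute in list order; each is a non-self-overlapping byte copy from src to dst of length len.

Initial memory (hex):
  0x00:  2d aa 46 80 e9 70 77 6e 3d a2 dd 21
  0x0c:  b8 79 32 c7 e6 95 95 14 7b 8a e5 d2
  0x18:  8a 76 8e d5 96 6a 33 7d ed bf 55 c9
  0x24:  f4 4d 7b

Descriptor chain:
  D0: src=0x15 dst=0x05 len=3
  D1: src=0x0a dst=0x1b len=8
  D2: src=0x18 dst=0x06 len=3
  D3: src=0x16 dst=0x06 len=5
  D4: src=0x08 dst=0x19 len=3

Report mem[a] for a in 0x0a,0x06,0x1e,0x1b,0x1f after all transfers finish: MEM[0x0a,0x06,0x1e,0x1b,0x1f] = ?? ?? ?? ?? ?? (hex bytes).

#0 dst[0x05+3] := {0x8a,0xe5,0xd2}
#1 dst[0x1b+8] := {0xdd,0x21,0xb8,0x79,0x32,0xc7,0xe6,0x95}
#2 dst[0x06+3] := {0x8a,0x76,0x8e}
#3 dst[0x06+5] := {0xe5,0xd2,0x8a,0x76,0x8e}
#4 dst[0x19+3] := {0x8a,0x76,0x8e}
query mem[0x0a]=0x8e, mem[0x06]=0xe5, mem[0x1e]=0x79, mem[0x1b]=0x8e, mem[0x1f]=0x32

MEM[0x0a,0x06,0x1e,0x1b,0x1f] = 8e e5 79 8e 32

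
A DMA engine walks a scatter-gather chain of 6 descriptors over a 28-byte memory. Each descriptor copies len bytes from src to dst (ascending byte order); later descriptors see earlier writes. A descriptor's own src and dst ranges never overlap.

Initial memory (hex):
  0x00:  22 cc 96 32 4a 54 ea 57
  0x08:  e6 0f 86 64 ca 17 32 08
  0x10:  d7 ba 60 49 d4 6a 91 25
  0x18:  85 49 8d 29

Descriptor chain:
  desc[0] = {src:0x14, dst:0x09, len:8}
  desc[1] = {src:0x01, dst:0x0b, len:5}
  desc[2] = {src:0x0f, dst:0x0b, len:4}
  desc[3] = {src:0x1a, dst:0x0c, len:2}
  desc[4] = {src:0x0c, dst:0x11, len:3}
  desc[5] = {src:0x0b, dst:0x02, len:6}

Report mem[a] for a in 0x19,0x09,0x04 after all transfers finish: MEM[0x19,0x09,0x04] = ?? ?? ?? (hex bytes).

D0: mem[0x09..0x10] <- [d4 6a 91 25 85 49 8d 29]
D1: mem[0x0b..0x0f] <- [cc 96 32 4a 54]
D2: mem[0x0b..0x0e] <- [54 29 ba 60]
D3: mem[0x0c..0x0d] <- [8d 29]
D4: mem[0x11..0x13] <- [8d 29 60]
D5: mem[0x02..0x07] <- [54 8d 29 60 54 29]
query mem[0x19]=0x49, mem[0x09]=0xd4, mem[0x04]=0x29

MEM[0x19,0x09,0x04] = 49 d4 29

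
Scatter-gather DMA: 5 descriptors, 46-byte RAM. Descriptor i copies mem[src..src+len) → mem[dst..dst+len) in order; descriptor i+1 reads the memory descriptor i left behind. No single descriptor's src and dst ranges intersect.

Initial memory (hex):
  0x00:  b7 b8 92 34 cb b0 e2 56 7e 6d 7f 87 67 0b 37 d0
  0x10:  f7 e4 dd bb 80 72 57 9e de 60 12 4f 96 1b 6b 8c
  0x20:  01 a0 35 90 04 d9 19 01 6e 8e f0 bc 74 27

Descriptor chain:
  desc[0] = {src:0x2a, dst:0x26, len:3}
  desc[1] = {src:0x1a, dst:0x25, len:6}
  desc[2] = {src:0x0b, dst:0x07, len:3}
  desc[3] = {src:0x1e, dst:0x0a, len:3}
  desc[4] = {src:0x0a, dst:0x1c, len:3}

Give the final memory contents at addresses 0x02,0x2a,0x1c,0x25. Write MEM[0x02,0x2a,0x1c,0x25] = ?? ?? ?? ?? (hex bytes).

MEM[0x02,0x2a,0x1c,0x25] = 92 8c 6b 12

  after D0: wrote 3B at 0x26 = f0bc74
  after D1: wrote 6B at 0x25 = 124f961b6b8c
  after D2: wrote 3B at 0x07 = 87670b
  after D3: wrote 3B at 0x0a = 6b8c01
  after D4: wrote 3B at 0x1c = 6b8c01
query mem[0x02]=0x92, mem[0x2a]=0x8c, mem[0x1c]=0x6b, mem[0x25]=0x12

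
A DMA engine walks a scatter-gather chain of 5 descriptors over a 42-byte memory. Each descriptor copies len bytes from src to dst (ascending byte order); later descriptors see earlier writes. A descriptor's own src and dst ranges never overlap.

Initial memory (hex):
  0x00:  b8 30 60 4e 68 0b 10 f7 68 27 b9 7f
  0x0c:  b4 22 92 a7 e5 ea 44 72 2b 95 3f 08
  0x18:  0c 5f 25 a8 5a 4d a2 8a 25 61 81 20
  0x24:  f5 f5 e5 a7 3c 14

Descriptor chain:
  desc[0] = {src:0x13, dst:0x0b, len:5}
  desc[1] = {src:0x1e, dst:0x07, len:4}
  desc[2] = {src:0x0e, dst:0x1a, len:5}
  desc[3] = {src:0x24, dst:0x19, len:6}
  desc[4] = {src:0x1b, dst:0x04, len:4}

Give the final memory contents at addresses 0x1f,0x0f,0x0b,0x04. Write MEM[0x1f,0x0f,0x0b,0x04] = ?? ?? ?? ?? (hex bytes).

[0] 0x13->0x0b len=5 : 72 2b 95 3f 08
[1] 0x1e->0x07 len=4 : a2 8a 25 61
[2] 0x0e->0x1a len=5 : 3f 08 e5 ea 44
[3] 0x24->0x19 len=6 : f5 f5 e5 a7 3c 14
[4] 0x1b->0x04 len=4 : e5 a7 3c 14
query mem[0x1f]=0x8a, mem[0x0f]=0x08, mem[0x0b]=0x72, mem[0x04]=0xe5

MEM[0x1f,0x0f,0x0b,0x04] = 8a 08 72 e5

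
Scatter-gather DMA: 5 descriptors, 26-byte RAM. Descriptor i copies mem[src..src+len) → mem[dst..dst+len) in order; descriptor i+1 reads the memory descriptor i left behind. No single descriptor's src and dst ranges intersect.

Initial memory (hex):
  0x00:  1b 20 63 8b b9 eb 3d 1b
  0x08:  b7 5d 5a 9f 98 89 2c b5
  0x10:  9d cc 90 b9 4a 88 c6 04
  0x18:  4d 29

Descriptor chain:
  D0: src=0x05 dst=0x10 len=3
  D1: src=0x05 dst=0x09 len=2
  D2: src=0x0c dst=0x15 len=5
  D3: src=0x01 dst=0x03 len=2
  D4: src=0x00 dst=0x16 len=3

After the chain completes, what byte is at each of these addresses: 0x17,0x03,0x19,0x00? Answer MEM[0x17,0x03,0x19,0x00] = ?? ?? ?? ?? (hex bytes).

  after D0: wrote 3B at 0x10 = eb3d1b
  after D1: wrote 2B at 0x09 = eb3d
  after D2: wrote 5B at 0x15 = 98892cb5eb
  after D3: wrote 2B at 0x03 = 2063
  after D4: wrote 3B at 0x16 = 1b2063
query mem[0x17]=0x20, mem[0x03]=0x20, mem[0x19]=0xeb, mem[0x00]=0x1b

MEM[0x17,0x03,0x19,0x00] = 20 20 eb 1b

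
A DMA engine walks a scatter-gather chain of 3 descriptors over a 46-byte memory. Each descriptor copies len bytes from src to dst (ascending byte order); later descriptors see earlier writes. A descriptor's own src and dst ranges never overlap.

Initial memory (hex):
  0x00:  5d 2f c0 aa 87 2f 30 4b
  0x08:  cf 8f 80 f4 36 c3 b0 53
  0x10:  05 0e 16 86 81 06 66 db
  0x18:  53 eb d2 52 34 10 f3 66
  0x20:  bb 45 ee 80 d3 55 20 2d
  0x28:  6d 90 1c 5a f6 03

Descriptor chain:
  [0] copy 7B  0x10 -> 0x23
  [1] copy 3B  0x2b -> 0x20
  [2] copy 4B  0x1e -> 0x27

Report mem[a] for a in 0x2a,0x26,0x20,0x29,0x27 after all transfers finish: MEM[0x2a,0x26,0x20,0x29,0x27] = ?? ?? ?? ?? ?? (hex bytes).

MEM[0x2a,0x26,0x20,0x29,0x27] = f6 86 5a 5a f3

  after D0: wrote 7B at 0x23 = 050e1686810666
  after D1: wrote 3B at 0x20 = 5af603
  after D2: wrote 4B at 0x27 = f3665af6
query mem[0x2a]=0xf6, mem[0x26]=0x86, mem[0x20]=0x5a, mem[0x29]=0x5a, mem[0x27]=0xf3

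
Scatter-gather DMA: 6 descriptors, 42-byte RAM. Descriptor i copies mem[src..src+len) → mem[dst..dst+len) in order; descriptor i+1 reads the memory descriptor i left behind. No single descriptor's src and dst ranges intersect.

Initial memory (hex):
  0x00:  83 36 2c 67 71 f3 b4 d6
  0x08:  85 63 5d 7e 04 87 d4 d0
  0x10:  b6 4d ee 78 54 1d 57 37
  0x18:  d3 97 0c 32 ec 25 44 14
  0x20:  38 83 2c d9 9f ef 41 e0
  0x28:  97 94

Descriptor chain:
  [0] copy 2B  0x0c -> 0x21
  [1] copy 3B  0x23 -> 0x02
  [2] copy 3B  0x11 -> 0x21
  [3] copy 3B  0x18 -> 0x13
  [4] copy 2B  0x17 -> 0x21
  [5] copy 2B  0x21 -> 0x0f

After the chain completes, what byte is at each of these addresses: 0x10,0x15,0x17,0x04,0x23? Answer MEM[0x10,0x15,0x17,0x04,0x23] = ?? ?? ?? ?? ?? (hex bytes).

[0] 0x0c->0x21 len=2 : 04 87
[1] 0x23->0x02 len=3 : d9 9f ef
[2] 0x11->0x21 len=3 : 4d ee 78
[3] 0x18->0x13 len=3 : d3 97 0c
[4] 0x17->0x21 len=2 : 37 d3
[5] 0x21->0x0f len=2 : 37 d3
query mem[0x10]=0xd3, mem[0x15]=0x0c, mem[0x17]=0x37, mem[0x04]=0xef, mem[0x23]=0x78

MEM[0x10,0x15,0x17,0x04,0x23] = d3 0c 37 ef 78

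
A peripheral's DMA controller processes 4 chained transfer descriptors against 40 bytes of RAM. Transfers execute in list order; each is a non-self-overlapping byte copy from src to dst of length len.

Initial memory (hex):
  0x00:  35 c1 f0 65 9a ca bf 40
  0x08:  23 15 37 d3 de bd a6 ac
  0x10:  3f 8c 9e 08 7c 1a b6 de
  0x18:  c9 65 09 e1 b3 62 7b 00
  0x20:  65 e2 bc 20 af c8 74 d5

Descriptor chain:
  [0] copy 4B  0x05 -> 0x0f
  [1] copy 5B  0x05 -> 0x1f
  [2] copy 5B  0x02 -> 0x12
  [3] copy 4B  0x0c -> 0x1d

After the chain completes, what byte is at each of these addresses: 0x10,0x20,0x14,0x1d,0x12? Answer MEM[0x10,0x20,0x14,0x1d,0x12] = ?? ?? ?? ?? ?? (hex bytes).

MEM[0x10,0x20,0x14,0x1d,0x12] = bf ca 9a de f0

D0: mem[0x0f..0x12] <- [ca bf 40 23]
D1: mem[0x1f..0x23] <- [ca bf 40 23 15]
D2: mem[0x12..0x16] <- [f0 65 9a ca bf]
D3: mem[0x1d..0x20] <- [de bd a6 ca]
query mem[0x10]=0xbf, mem[0x20]=0xca, mem[0x14]=0x9a, mem[0x1d]=0xde, mem[0x12]=0xf0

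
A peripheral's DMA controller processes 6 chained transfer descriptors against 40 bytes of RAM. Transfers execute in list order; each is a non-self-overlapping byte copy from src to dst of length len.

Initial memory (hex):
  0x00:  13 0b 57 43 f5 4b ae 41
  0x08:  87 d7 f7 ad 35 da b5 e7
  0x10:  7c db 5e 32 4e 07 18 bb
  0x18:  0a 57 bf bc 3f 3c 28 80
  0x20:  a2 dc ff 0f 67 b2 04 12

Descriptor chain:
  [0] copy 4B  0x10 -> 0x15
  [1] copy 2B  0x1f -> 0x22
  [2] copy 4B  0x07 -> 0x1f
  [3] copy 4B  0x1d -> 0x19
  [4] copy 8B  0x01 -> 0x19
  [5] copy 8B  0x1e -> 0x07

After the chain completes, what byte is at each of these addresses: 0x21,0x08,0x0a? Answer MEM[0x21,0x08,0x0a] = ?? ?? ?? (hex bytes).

MEM[0x21,0x08,0x0a] = d7 41 d7

#0 dst[0x15+4] := {0x7c,0xdb,0x5e,0x32}
#1 dst[0x22+2] := {0x80,0xa2}
#2 dst[0x1f+4] := {0x41,0x87,0xd7,0xf7}
#3 dst[0x19+4] := {0x3c,0x28,0x41,0x87}
#4 dst[0x19+8] := {0x0b,0x57,0x43,0xf5,0x4b,0xae,0x41,0x87}
#5 dst[0x07+8] := {0xae,0x41,0x87,0xd7,0xf7,0xa2,0x67,0xb2}
query mem[0x21]=0xd7, mem[0x08]=0x41, mem[0x0a]=0xd7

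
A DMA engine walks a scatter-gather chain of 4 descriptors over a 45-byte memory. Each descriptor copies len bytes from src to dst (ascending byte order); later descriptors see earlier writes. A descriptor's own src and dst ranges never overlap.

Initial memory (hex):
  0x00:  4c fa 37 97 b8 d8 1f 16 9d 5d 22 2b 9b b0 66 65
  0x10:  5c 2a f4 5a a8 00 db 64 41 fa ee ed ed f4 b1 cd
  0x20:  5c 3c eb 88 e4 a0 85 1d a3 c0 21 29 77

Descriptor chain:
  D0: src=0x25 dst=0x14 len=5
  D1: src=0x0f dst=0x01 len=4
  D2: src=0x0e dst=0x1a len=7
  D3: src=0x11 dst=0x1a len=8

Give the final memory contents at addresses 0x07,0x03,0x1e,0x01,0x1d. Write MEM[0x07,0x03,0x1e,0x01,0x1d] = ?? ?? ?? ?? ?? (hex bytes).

D0: mem[0x14..0x18] <- [a0 85 1d a3 c0]
D1: mem[0x01..0x04] <- [65 5c 2a f4]
D2: mem[0x1a..0x20] <- [66 65 5c 2a f4 5a a0]
D3: mem[0x1a..0x21] <- [2a f4 5a a0 85 1d a3 c0]
query mem[0x07]=0x16, mem[0x03]=0x2a, mem[0x1e]=0x85, mem[0x01]=0x65, mem[0x1d]=0xa0

MEM[0x07,0x03,0x1e,0x01,0x1d] = 16 2a 85 65 a0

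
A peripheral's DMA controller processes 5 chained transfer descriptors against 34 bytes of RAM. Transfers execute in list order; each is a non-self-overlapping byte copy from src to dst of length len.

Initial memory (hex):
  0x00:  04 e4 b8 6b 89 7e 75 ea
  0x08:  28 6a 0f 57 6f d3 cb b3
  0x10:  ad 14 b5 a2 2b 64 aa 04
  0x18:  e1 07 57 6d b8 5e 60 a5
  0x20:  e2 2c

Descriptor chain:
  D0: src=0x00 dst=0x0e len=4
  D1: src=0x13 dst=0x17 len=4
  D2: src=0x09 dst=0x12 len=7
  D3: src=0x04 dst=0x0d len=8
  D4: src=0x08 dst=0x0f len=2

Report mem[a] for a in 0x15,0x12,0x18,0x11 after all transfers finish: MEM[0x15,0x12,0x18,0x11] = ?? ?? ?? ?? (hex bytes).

MEM[0x15,0x12,0x18,0x11] = 6f 6a e4 28

  after D0: wrote 4B at 0x0e = 04e4b86b
  after D1: wrote 4B at 0x17 = a22b64aa
  after D2: wrote 7B at 0x12 = 6a0f576fd304e4
  after D3: wrote 8B at 0x0d = 897e75ea286a0f57
  after D4: wrote 2B at 0x0f = 286a
query mem[0x15]=0x6f, mem[0x12]=0x6a, mem[0x18]=0xe4, mem[0x11]=0x28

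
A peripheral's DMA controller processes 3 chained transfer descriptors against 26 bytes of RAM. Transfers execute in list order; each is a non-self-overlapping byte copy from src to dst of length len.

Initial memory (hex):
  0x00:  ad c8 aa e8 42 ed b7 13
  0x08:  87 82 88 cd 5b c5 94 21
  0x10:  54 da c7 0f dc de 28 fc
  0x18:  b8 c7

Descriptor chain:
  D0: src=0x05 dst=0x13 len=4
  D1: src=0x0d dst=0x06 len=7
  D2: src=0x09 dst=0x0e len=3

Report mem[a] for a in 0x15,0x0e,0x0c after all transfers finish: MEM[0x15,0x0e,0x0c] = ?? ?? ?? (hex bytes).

  after D0: wrote 4B at 0x13 = edb71387
  after D1: wrote 7B at 0x06 = c5942154dac7ed
  after D2: wrote 3B at 0x0e = 54dac7
query mem[0x15]=0x13, mem[0x0e]=0x54, mem[0x0c]=0xed

MEM[0x15,0x0e,0x0c] = 13 54 ed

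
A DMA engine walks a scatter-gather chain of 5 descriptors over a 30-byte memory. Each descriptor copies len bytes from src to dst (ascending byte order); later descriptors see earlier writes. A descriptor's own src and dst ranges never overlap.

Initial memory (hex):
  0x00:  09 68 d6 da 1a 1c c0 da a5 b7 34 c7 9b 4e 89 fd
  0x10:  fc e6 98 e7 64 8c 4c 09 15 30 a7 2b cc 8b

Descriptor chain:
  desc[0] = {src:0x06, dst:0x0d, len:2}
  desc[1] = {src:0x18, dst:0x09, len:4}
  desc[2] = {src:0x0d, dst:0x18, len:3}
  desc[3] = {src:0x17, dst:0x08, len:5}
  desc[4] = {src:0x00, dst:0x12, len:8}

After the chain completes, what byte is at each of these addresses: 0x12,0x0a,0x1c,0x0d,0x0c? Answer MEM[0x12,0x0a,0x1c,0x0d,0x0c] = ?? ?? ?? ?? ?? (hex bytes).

MEM[0x12,0x0a,0x1c,0x0d,0x0c] = 09 da cc c0 2b

#0 dst[0x0d+2] := {0xc0,0xda}
#1 dst[0x09+4] := {0x15,0x30,0xa7,0x2b}
#2 dst[0x18+3] := {0xc0,0xda,0xfd}
#3 dst[0x08+5] := {0x09,0xc0,0xda,0xfd,0x2b}
#4 dst[0x12+8] := {0x09,0x68,0xd6,0xda,0x1a,0x1c,0xc0,0xda}
query mem[0x12]=0x09, mem[0x0a]=0xda, mem[0x1c]=0xcc, mem[0x0d]=0xc0, mem[0x0c]=0x2b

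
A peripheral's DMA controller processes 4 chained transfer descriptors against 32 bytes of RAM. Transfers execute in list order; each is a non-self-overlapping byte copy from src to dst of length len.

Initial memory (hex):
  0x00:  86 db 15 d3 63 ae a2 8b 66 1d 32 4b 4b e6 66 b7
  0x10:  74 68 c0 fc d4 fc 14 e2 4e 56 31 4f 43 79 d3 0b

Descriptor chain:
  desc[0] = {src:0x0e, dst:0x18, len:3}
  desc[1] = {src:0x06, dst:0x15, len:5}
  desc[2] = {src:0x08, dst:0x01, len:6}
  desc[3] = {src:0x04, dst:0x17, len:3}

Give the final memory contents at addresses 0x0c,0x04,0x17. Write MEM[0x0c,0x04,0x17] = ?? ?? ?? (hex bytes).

D0: mem[0x18..0x1a] <- [66 b7 74]
D1: mem[0x15..0x19] <- [a2 8b 66 1d 32]
D2: mem[0x01..0x06] <- [66 1d 32 4b 4b e6]
D3: mem[0x17..0x19] <- [4b 4b e6]
query mem[0x0c]=0x4b, mem[0x04]=0x4b, mem[0x17]=0x4b

MEM[0x0c,0x04,0x17] = 4b 4b 4b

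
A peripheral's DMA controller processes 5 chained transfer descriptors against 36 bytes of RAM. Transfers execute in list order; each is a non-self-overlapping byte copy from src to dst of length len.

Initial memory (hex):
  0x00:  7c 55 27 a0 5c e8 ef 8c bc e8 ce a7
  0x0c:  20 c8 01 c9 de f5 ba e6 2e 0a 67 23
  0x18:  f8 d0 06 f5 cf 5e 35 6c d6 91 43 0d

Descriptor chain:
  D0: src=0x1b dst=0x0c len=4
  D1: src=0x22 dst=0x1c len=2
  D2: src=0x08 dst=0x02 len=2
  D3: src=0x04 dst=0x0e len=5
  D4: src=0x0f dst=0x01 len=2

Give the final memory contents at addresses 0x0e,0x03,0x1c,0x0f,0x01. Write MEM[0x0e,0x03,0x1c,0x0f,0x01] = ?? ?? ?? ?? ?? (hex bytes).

MEM[0x0e,0x03,0x1c,0x0f,0x01] = 5c e8 43 e8 e8

[0] 0x1b->0x0c len=4 : f5 cf 5e 35
[1] 0x22->0x1c len=2 : 43 0d
[2] 0x08->0x02 len=2 : bc e8
[3] 0x04->0x0e len=5 : 5c e8 ef 8c bc
[4] 0x0f->0x01 len=2 : e8 ef
query mem[0x0e]=0x5c, mem[0x03]=0xe8, mem[0x1c]=0x43, mem[0x0f]=0xe8, mem[0x01]=0xe8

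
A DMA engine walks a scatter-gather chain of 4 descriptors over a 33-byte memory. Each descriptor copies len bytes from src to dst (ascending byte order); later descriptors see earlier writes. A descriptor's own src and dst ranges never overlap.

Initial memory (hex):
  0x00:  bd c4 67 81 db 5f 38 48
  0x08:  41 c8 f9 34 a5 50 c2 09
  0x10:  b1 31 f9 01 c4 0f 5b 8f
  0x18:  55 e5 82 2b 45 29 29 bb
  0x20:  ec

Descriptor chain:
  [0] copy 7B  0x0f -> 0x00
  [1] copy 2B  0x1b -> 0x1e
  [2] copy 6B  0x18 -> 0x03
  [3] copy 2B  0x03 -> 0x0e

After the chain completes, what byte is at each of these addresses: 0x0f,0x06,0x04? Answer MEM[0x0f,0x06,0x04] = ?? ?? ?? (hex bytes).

D0: mem[0x00..0x06] <- [09 b1 31 f9 01 c4 0f]
D1: mem[0x1e..0x1f] <- [2b 45]
D2: mem[0x03..0x08] <- [55 e5 82 2b 45 29]
D3: mem[0x0e..0x0f] <- [55 e5]
query mem[0x0f]=0xe5, mem[0x06]=0x2b, mem[0x04]=0xe5

MEM[0x0f,0x06,0x04] = e5 2b e5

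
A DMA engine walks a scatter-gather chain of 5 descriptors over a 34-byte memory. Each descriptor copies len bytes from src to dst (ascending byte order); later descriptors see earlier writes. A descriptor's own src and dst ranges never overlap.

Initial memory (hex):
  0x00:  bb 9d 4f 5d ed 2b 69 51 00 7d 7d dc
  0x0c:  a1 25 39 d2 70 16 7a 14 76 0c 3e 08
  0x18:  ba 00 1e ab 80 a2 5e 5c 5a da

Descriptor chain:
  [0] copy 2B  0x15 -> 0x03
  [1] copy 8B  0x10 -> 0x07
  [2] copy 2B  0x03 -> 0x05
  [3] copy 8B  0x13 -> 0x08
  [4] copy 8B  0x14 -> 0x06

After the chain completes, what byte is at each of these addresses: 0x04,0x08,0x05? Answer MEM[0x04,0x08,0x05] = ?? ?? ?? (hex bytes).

MEM[0x04,0x08,0x05] = 3e 3e 0c

D0: mem[0x03..0x04] <- [0c 3e]
D1: mem[0x07..0x0e] <- [70 16 7a 14 76 0c 3e 08]
D2: mem[0x05..0x06] <- [0c 3e]
D3: mem[0x08..0x0f] <- [14 76 0c 3e 08 ba 00 1e]
D4: mem[0x06..0x0d] <- [76 0c 3e 08 ba 00 1e ab]
query mem[0x04]=0x3e, mem[0x08]=0x3e, mem[0x05]=0x0c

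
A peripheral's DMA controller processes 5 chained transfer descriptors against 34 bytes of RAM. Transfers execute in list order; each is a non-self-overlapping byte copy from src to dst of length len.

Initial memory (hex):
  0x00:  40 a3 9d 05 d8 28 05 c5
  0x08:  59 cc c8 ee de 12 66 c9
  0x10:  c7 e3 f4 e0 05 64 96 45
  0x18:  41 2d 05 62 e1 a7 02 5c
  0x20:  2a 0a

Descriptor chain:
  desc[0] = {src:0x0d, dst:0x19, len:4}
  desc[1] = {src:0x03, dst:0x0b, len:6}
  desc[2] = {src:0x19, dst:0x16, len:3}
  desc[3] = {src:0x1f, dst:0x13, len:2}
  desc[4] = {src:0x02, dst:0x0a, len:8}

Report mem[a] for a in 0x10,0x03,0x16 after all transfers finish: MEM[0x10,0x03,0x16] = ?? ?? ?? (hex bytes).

MEM[0x10,0x03,0x16] = 59 05 12

[0] 0x0d->0x19 len=4 : 12 66 c9 c7
[1] 0x03->0x0b len=6 : 05 d8 28 05 c5 59
[2] 0x19->0x16 len=3 : 12 66 c9
[3] 0x1f->0x13 len=2 : 5c 2a
[4] 0x02->0x0a len=8 : 9d 05 d8 28 05 c5 59 cc
query mem[0x10]=0x59, mem[0x03]=0x05, mem[0x16]=0x12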